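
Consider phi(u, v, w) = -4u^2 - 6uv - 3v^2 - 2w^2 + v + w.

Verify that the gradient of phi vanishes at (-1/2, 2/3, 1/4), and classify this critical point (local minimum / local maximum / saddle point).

∇phi = (-8u - 6v, -6u - 6v + 1, -4w + 1); substituting (-1/2, 2/3, 1/4) gives ∇phi = (0, 0, 0), so (-1/2, 2/3, 1/4) is indeed a critical point.
The Hessian is constant: H = [[-8, -6, 0], [-6, -6, 0], [0, 0, -4]].
Leading principal minors: Δ₁ = -8, Δ₂ = 12, Δ₃ = -48.
The minors alternate sign starting negative (−, +, −), so H is negative definite: a local maximum.

local maximum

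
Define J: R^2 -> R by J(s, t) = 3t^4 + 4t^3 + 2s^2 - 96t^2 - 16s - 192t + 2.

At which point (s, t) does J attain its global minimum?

J(s,t) separates as P(s) + Q(t) + 2, so its minimum is min P + min Q + 2.
P'(s) = 4s - 16 vanishes at s ∈ {4}; Q'(t) = 12(t - 4)(t + 1)(t + 4) vanishes at t ∈ {-4, -1, 4}.
Local minima of P (where P''>0): P(4)=-32. Local minima of Q: Q(-4)=-256, Q(4)=-1280.
So the global minimum of J is P(4) + Q(4) + 2 = -32 − 1280 + 2 = -1310, attained at (4, 4).

(4, 4)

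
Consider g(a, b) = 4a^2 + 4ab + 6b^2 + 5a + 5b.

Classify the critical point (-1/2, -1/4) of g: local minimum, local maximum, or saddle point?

The Hessian of g is constant: H = [[8, 4], [4, 12]].
det(H) = 8·12 − 4² = 80.
det(H) > 0 and tr(H) = 20 > 0, so H is positive definite and the point is a local minimum.

local minimum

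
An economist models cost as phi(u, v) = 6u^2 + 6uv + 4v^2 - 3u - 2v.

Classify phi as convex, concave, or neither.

phi is quadratic, so its Hessian is the constant matrix H = [[12, 6], [6, 8]].
det(H) = 60, tr(H) = 20.
det(H) > 0 and tr(H) > 0, so H is positive definite everywhere: convex.

convex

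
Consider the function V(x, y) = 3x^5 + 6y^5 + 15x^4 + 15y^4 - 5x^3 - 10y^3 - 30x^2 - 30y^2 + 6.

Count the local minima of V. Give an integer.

V separates as a function of x plus a function of y, so ∇V=0 decouples.
∂V/∂x = 15x(x - 1)(x + 1)(x + 4) = 0 at x ∈ {-4, -1, 0, 1}; ∂V/∂y = 30y(y - 1)(y + 1)(y + 2) = 0 at y ∈ {-2, -1, 0, 1}.
The Hessian is diagonal: diag(V_xx, V_yy). Second derivatives: V_xx(-4)=-900, V_xx(-1)=90, V_xx(0)=-60, V_xx(1)=150; V_yy(-2)=-180, V_yy(-1)=60, V_yy(0)=-60, V_yy(1)=180.
Local minima occur where both diagonal entries positive: (-1, -1), (-1, 1), (1, -1), (1, 1). Count: 4.

4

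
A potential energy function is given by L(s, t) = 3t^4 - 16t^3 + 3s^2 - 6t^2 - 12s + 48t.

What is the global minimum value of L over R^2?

L(s,t) separates as P(s) + Q(t), so its minimum is min P + min Q.
P'(s) = 6s - 12 vanishes at s ∈ {2}; Q'(t) = 12(t - 4)(t - 1)(t + 1) vanishes at t ∈ {-1, 1, 4}.
Local minima of P (where P''>0): P(2)=-12. Local minima of Q: Q(-1)=-35, Q(4)=-160.
So the global minimum of L is P(2) + Q(4) = -12 − 160 = -172, attained at (2, 4).

-172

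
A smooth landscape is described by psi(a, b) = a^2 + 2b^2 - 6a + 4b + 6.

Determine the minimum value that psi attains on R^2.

-5

psi(a,b) separates as P(a) + Q(b) + 6, so its minimum is min P + min Q + 6.
P'(a) = 2a - 6 vanishes at a ∈ {3}; Q'(b) = 4b + 4 vanishes at b ∈ {-1}.
Local minima of P (where P''>0): P(3)=-9. Local minima of Q: Q(-1)=-2.
So the global minimum of psi is P(3) + Q(-1) + 6 = -9 − 2 + 6 = -5, attained at (3, -1).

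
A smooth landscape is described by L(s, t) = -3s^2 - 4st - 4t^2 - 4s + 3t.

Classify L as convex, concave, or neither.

L is quadratic, so its Hessian is the constant matrix H = [[-6, -4], [-4, -8]].
det(H) = 32, tr(H) = -14.
det(H) > 0 and tr(H) < 0, so H is negative definite everywhere: concave.

concave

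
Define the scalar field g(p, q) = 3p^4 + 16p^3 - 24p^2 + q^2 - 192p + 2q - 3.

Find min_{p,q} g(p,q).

g(p,q) separates as A(p) + B(q) − 3, so its minimum is min A + min B − 3.
A'(p) = 12(p - 2)(p + 2)(p + 4) vanishes at p ∈ {-4, -2, 2}; B'(q) = 2q + 2 vanishes at q ∈ {-1}.
Local minima of A (where A''>0): A(-4)=128, A(2)=-304. Local minima of B: B(-1)=-1.
So the global minimum of g is A(2) + B(-1) − 3 = -304 − 1 − 3 = -308, attained at (2, -1).

-308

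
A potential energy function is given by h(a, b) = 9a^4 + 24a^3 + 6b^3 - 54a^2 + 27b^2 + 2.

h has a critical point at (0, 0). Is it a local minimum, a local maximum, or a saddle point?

saddle point

The mixed partial ∂²h/∂a∂b is 0, so the Hessian at any point is diag(h_aa, h_bb) = diag(36(3a^2 + 4a - 3), 18(2b + 3)).
At (0, 0): H = diag(-108, 54).
The eigenvalues have opposite signs, so H is indefinite: a saddle point.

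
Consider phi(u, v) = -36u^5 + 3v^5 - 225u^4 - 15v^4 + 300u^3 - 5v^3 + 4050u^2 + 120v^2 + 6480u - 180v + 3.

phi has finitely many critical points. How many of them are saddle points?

8

phi separates as a function of u plus a function of v, so ∇phi=0 decouples.
∂phi/∂u = -180(u - 3)(u + 1)(u + 3)(u + 4) = 0 at u ∈ {-4, -3, -1, 3}; ∂phi/∂v = 15(v - 3)(v - 2)(v - 1)(v + 2) = 0 at v ∈ {-2, 1, 2, 3}.
The Hessian is diagonal: diag(phi_uu, phi_vv). Second derivatives: phi_uu(-4)=3780, phi_uu(-3)=-2160, phi_uu(-1)=4320, phi_uu(3)=-30240; phi_vv(-2)=-900, phi_vv(1)=90, phi_vv(2)=-60, phi_vv(3)=150.
Saddle points occur where the two diagonal entries have opposite signs: (-4, -2), (-4, 2), (-3, 1), (-3, 3), (-1, -2), (-1, 2), (3, 1), (3, 3). Count: 8.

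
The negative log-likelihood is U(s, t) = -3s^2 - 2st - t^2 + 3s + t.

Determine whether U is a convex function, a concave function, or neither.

U is quadratic, so its Hessian is the constant matrix H = [[-6, -2], [-2, -2]].
det(H) = 8, tr(H) = -8.
det(H) > 0 and tr(H) < 0, so H is negative definite everywhere: concave.

concave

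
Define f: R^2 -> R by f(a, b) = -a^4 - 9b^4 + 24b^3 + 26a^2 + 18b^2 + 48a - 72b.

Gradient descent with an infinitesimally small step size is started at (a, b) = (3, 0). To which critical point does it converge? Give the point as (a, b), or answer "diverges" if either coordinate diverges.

(-1, 1)

f is separable, so gradient descent decouples: a follows -∂f/∂a, b follows -∂f/∂b.
∂f/∂a = -4(a - 4)(a + 1)(a + 3); at a=3 this is 96, so a decreases.
∂f/∂b = -36(b - 2)(b - 1)(b + 1); at b=0 this is -72, so b increases.
a converges to its nearest critical value -1 (a local min of the a-part); b converges to 1. The iterate converges to (-1, 1).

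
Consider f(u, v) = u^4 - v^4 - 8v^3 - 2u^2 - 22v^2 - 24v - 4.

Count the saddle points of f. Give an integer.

5

f separates as a function of u plus a function of v, so ∇f=0 decouples.
∂f/∂u = 4u(u - 1)(u + 1) = 0 at u ∈ {-1, 0, 1}; ∂f/∂v = -4(v + 1)(v + 2)(v + 3) = 0 at v ∈ {-3, -2, -1}.
The Hessian is diagonal: diag(f_uu, f_vv). Second derivatives: f_uu(-1)=8, f_uu(0)=-4, f_uu(1)=8; f_vv(-3)=-8, f_vv(-2)=4, f_vv(-1)=-8.
Saddle points occur where the two diagonal entries have opposite signs: (-1, -3), (-1, -1), (0, -2), (1, -3), (1, -1). Count: 5.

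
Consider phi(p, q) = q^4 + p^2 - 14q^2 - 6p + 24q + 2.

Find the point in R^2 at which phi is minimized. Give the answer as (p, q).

(3, -3)

phi(p,q) separates as A(p) + B(q) + 2, so its minimum is min A + min B + 2.
A'(p) = 2p - 6 vanishes at p ∈ {3}; B'(q) = 4(q - 2)(q - 1)(q + 3) vanishes at q ∈ {-3, 1, 2}.
Local minima of A (where A''>0): A(3)=-9. Local minima of B: B(-3)=-117, B(2)=8.
So the global minimum of phi is A(3) + B(-3) + 2 = -9 − 117 + 2 = -124, attained at (3, -3).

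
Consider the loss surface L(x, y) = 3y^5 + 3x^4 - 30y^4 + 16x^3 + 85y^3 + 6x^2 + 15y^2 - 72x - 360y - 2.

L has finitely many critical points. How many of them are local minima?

4

L separates as a function of x plus a function of y, so ∇L=0 decouples.
∂L/∂x = 12(x - 1)(x + 2)(x + 3) = 0 at x ∈ {-3, -2, 1}; ∂L/∂y = 15(y - 4)(y - 3)(y - 2)(y + 1) = 0 at y ∈ {-1, 2, 3, 4}.
The Hessian is diagonal: diag(L_xx, L_yy). Second derivatives: L_xx(-3)=48, L_xx(-2)=-36, L_xx(1)=144; L_yy(-1)=-900, L_yy(2)=90, L_yy(3)=-60, L_yy(4)=150.
Local minima occur where both diagonal entries positive: (-3, 2), (-3, 4), (1, 2), (1, 4). Count: 4.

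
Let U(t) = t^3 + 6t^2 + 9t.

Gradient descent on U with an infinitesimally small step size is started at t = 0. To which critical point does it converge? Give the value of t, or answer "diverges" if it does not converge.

U'(t) = 3(t + 1)(t + 3), so U'(0) = 9.
Gradient descent moves in the -U' direction, i.e. t is decreasing.
The nearest critical point in that direction is t = -1, where U'' = 6 > 0 (a local minimum). The iterate converges there.

-1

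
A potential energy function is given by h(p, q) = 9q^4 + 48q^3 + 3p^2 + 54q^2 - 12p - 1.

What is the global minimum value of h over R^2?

-94

h(p,q) separates as A(p) + B(q) − 1, so its minimum is min A + min B − 1.
A'(p) = 6p - 12 vanishes at p ∈ {2}; B'(q) = 36q(q + 1)(q + 3) vanishes at q ∈ {-3, -1, 0}.
Local minima of A (where A''>0): A(2)=-12. Local minima of B: B(-3)=-81, B(0)=0.
So the global minimum of h is A(2) + B(-3) − 1 = -12 − 81 − 1 = -94, attained at (2, -3).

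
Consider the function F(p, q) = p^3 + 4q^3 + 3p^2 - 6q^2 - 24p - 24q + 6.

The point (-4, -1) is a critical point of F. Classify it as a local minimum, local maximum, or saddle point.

The mixed partial ∂²F/∂p∂q is 0, so the Hessian at any point is diag(F_pp, F_qq) = diag(6(p + 1), 12(2q - 1)).
At (-4, -1): H = diag(-18, -36).
Both eigenvalues are negative, so H is negative definite: a local maximum.

local maximum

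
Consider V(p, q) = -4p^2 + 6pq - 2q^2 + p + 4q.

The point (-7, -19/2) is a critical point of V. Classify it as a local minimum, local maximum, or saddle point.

saddle point

The Hessian of V is constant: H = [[-8, 6], [6, -4]].
det(H) = (-8)·(-4) − 6² = -4.
Since det(H) < 0, H is indefinite and the critical point is a saddle point.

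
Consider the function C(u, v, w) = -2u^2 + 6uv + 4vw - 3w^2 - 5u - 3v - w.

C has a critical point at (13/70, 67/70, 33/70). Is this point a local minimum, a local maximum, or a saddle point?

The Hessian is constant: H = [[-4, 6, 0], [6, 0, 4], [0, 4, -6]].
Leading principal minors: Δ₁ = -4, Δ₂ = -36, Δ₃ = 280.
The minors fit neither the all-positive nor the alternating-sign pattern, so H is indefinite: a saddle point.

saddle point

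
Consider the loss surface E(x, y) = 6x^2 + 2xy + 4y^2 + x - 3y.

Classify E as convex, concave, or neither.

convex

E is quadratic, so its Hessian is the constant matrix H = [[12, 2], [2, 8]].
det(H) = 92, tr(H) = 20.
det(H) > 0 and tr(H) > 0, so H is positive definite everywhere: convex.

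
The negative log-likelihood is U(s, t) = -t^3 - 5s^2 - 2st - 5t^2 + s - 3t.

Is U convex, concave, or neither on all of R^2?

The term -t^3 is cubic, so the Hessian is not constant.
∂²U/∂t² = -6t - 10, which takes both signs as t varies (negative for sufficiently large t). A diagonal entry of the Hessian changing sign means the Hessian is neither positive- nor negative-semidefinite on all of R^2.

neither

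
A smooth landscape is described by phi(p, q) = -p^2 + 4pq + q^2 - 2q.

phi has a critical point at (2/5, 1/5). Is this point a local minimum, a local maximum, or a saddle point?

saddle point

The Hessian of phi is constant: H = [[-2, 4], [4, 2]].
det(H) = (-2)·2 − 4² = -20.
Since det(H) < 0, H is indefinite and the critical point is a saddle point.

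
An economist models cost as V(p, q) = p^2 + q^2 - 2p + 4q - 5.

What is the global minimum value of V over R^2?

-10

V(p,q) separates as A(p) + B(q) − 5, so its minimum is min A + min B − 5.
A'(p) = 2p - 2 vanishes at p ∈ {1}; B'(q) = 2q + 4 vanishes at q ∈ {-2}.
Local minima of A (where A''>0): A(1)=-1. Local minima of B: B(-2)=-4.
So the global minimum of V is A(1) + B(-2) − 5 = -1 − 4 − 5 = -10, attained at (1, -2).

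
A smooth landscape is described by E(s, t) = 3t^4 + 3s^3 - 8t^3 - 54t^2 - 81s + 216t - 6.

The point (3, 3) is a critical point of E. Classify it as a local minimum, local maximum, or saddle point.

The mixed partial ∂²E/∂s∂t is 0, so the Hessian at any point is diag(E_ss, E_tt) = diag(18s, 12(3t^2 - 4t - 9)).
At (3, 3): H = diag(54, 72).
Both eigenvalues are positive, so H is positive definite: a local minimum.

local minimum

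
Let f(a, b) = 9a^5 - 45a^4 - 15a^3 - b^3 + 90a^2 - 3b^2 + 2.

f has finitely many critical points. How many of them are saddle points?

f separates as a function of a plus a function of b, so ∇f=0 decouples.
∂f/∂a = 45a(a - 4)(a - 1)(a + 1) = 0 at a ∈ {-1, 0, 1, 4}; ∂f/∂b = -3b(b + 2) = 0 at b ∈ {-2, 0}.
The Hessian is diagonal: diag(f_aa, f_bb). Second derivatives: f_aa(-1)=-450, f_aa(0)=180, f_aa(1)=-270, f_aa(4)=2700; f_bb(-2)=6, f_bb(0)=-6.
Saddle points occur where the two diagonal entries have opposite signs: (-1, -2), (0, 0), (1, -2), (4, 0). Count: 4.

4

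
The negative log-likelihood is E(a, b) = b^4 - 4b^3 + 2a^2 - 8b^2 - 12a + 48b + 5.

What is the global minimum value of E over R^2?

E(a,b) separates as P(a) + Q(b) + 5, so its minimum is min P + min Q + 5.
P'(a) = 4a - 12 vanishes at a ∈ {3}; Q'(b) = 4(b - 3)(b - 2)(b + 2) vanishes at b ∈ {-2, 2, 3}.
Local minima of P (where P''>0): P(3)=-18. Local minima of Q: Q(-2)=-80, Q(3)=45.
So the global minimum of E is P(3) + Q(-2) + 5 = -18 − 80 + 5 = -93, attained at (3, -2).

-93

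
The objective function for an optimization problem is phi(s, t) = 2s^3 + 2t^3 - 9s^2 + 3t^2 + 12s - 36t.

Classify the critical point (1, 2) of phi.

The mixed partial ∂²phi/∂s∂t is 0, so the Hessian at any point is diag(phi_ss, phi_tt) = diag(6(2s - 3), 6(2t + 1)).
At (1, 2): H = diag(-6, 30).
The eigenvalues have opposite signs, so H is indefinite: a saddle point.

saddle point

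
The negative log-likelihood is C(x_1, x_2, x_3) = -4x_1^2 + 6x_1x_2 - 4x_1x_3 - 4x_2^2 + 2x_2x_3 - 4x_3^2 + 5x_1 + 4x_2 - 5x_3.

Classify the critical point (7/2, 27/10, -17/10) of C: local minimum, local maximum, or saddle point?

The Hessian is constant: H = [[-8, 6, -4], [6, -8, 2], [-4, 2, -8]].
Leading principal minors: Δ₁ = -8, Δ₂ = 28, Δ₃ = -160.
The minors alternate sign starting negative (−, +, −), so H is negative definite: a local maximum.

local maximum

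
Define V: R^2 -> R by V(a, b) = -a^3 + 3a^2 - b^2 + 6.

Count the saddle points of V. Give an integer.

1

V separates as a function of a plus a function of b, so ∇V=0 decouples.
∂V/∂a = -3a(a - 2) = 0 at a ∈ {0, 2}; ∂V/∂b = -2b = 0 at b ∈ {0}.
The Hessian is diagonal: diag(V_aa, V_bb). Second derivatives: V_aa(0)=6, V_aa(2)=-6; V_bb(0)=-2.
Saddle points occur where the two diagonal entries have opposite signs: (0, 0). Count: 1.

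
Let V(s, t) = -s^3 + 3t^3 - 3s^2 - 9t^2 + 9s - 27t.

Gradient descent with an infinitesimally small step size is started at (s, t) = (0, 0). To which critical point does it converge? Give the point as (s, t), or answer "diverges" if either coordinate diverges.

V is separable, so gradient descent decouples: s follows -∂V/∂s, t follows -∂V/∂t.
∂V/∂s = -3(s - 1)(s + 3); at s=0 this is 9, so s decreases.
∂V/∂t = 9(t - 3)(t + 1); at t=0 this is -27, so t increases.
s converges to its nearest critical value -3 (a local min of the s-part); t converges to 3. The iterate converges to (-3, 3).

(-3, 3)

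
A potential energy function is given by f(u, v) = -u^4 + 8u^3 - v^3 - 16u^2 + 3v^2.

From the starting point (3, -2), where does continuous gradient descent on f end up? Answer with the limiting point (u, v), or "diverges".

(2, 0)

f is separable, so gradient descent decouples: u follows -∂f/∂u, v follows -∂f/∂v.
∂f/∂u = -4u(u - 4)(u - 2); at u=3 this is 12, so u decreases.
∂f/∂v = -3v(v - 2); at v=-2 this is -24, so v increases.
u converges to its nearest critical value 2 (a local min of the u-part); v converges to 0. The iterate converges to (2, 0).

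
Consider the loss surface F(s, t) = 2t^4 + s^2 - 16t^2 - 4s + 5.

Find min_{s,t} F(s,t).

-31

F(s,t) separates as P(s) + Q(t) + 5, so its minimum is min P + min Q + 5.
P'(s) = 2s - 4 vanishes at s ∈ {2}; Q'(t) = 8t(t - 2)(t + 2) vanishes at t ∈ {-2, 0, 2}.
Local minima of P (where P''>0): P(2)=-4. Local minima of Q: Q(-2)=-32, Q(2)=-32.
So the global minimum of F is P(2) + Q(-2) + 5 = -4 − 32 + 5 = -31, attained at (2, -2).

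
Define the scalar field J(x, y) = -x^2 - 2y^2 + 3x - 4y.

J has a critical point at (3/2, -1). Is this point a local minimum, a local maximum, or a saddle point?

The Hessian of J is constant: H = [[-2, 0], [0, -4]].
det(H) = (-2)·(-4) − 0² = 8.
det(H) > 0 and tr(H) = -6 < 0, so H is negative definite and the point is a local maximum.

local maximum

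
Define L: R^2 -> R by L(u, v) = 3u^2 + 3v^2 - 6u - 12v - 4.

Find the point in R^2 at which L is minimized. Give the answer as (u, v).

L(u,v) separates as P(u) + Q(v) − 4, so its minimum is min P + min Q − 4.
P'(u) = 6u - 6 vanishes at u ∈ {1}; Q'(v) = 6v - 12 vanishes at v ∈ {2}.
Local minima of P (where P''>0): P(1)=-3. Local minima of Q: Q(2)=-12.
So the global minimum of L is P(1) + Q(2) − 4 = -3 − 12 − 4 = -19, attained at (1, 2).

(1, 2)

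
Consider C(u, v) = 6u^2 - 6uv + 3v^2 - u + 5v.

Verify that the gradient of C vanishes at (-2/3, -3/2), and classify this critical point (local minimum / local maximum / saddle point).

local minimum

∇C = (12u - 6v - 1, -6u + 6v + 5); substituting (-2/3, -3/2) gives ∇C = (0, 0), so (-2/3, -3/2) is indeed a critical point.
The Hessian of C is constant: H = [[12, -6], [-6, 6]].
det(H) = 12·6 − (-6)² = 36.
det(H) > 0 and tr(H) = 18 > 0, so H is positive definite and the point is a local minimum.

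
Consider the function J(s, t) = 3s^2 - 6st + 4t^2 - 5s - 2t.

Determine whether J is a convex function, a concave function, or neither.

J is quadratic, so its Hessian is the constant matrix H = [[6, -6], [-6, 8]].
det(H) = 12, tr(H) = 14.
det(H) > 0 and tr(H) > 0, so H is positive definite everywhere: convex.

convex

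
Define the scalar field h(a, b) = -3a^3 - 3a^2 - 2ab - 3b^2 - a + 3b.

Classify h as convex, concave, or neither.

neither

The term -3a^3 is cubic, so the Hessian is not constant.
∂²h/∂a² = -18a - 6, which takes both signs as a varies (negative for sufficiently large a). A diagonal entry of the Hessian changing sign means the Hessian is neither positive- nor negative-semidefinite on all of R^2.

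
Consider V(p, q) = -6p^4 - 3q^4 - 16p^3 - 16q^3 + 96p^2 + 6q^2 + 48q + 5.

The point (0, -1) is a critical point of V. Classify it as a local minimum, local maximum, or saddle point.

local minimum

The mixed partial ∂²V/∂p∂q is 0, so the Hessian at any point is diag(V_pp, V_qq) = diag(24(-3p^2 - 4p + 8), 12(-3q^2 - 8q + 1)).
At (0, -1): H = diag(192, 72).
Both eigenvalues are positive, so H is positive definite: a local minimum.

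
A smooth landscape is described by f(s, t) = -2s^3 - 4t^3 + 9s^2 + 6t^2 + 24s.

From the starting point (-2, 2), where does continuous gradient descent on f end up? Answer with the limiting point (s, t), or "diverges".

f is separable, so gradient descent decouples: s follows -∂f/∂s, t follows -∂f/∂t.
∂f/∂s = -6(s - 4)(s + 1); at s=-2 this is -36, so s increases.
∂f/∂t = -12t(t - 1); at t=2 this is -24, so t increases.
The t-coordinate has no critical point in that direction and runs off to infinity.

diverges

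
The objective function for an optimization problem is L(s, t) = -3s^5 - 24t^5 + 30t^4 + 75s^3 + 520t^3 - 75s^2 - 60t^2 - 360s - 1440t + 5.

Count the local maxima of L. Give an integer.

L separates as a function of s plus a function of t, so ∇L=0 decouples.
∂L/∂s = -15(s - 3)(s - 2)(s + 1)(s + 4) = 0 at s ∈ {-4, -1, 2, 3}; ∂L/∂t = -120(t - 4)(t - 1)(t + 1)(t + 3) = 0 at t ∈ {-3, -1, 1, 4}.
The Hessian is diagonal: diag(L_ss, L_tt). Second derivatives: L_ss(-4)=1890, L_ss(-1)=-540, L_ss(2)=270, L_ss(3)=-420; L_tt(-3)=6720, L_tt(-1)=-2400, L_tt(1)=2880, L_tt(4)=-12600.
Local maxima occur where both diagonal entries negative: (-1, -1), (-1, 4), (3, -1), (3, 4). Count: 4.

4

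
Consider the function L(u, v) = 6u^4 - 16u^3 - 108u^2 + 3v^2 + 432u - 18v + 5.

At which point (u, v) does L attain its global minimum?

L(u,v) separates as P(u) + Q(v) + 5, so its minimum is min P + min Q + 5.
P'(u) = 24(u - 3)(u - 2)(u + 3) vanishes at u ∈ {-3, 2, 3}; Q'(v) = 6v - 18 vanishes at v ∈ {3}.
Local minima of P (where P''>0): P(-3)=-1350, P(3)=378. Local minima of Q: Q(3)=-27.
So the global minimum of L is P(-3) + Q(3) + 5 = -1350 − 27 + 5 = -1372, attained at (-3, 3).

(-3, 3)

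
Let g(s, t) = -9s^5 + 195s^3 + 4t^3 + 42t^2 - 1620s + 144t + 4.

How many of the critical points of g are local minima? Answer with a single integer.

g separates as a function of s plus a function of t, so ∇g=0 decouples.
∂g/∂s = -45(s - 3)(s - 2)(s + 2)(s + 3) = 0 at s ∈ {-3, -2, 2, 3}; ∂g/∂t = 12(t + 3)(t + 4) = 0 at t ∈ {-4, -3}.
The Hessian is diagonal: diag(g_ss, g_tt). Second derivatives: g_ss(-3)=1350, g_ss(-2)=-900, g_ss(2)=900, g_ss(3)=-1350; g_tt(-4)=-12, g_tt(-3)=12.
Local minima occur where both diagonal entries positive: (-3, -3), (2, -3). Count: 2.

2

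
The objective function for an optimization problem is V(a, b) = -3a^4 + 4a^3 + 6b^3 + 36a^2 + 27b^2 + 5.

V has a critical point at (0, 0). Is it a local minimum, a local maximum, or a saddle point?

local minimum

The mixed partial ∂²V/∂a∂b is 0, so the Hessian at any point is diag(V_aa, V_bb) = diag(12(-3a^2 + 2a + 6), 18(2b + 3)).
At (0, 0): H = diag(72, 54).
Both eigenvalues are positive, so H is positive definite: a local minimum.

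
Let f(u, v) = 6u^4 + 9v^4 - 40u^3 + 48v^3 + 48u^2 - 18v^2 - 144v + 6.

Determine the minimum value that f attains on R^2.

f(u,v) separates as P(u) + Q(v) + 6, so its minimum is min P + min Q + 6.
P'(u) = 24u(u - 4)(u - 1) vanishes at u ∈ {0, 1, 4}; Q'(v) = 36(v - 1)(v + 1)(v + 4) vanishes at v ∈ {-4, -1, 1}.
Local minima of P (where P''>0): P(0)=0, P(4)=-256. Local minima of Q: Q(-4)=-480, Q(1)=-105.
So the global minimum of f is P(4) + Q(-4) + 6 = -256 − 480 + 6 = -730, attained at (4, -4).

-730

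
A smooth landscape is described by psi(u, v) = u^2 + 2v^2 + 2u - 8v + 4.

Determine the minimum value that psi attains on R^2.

-5

psi(u,v) separates as P(u) + Q(v) + 4, so its minimum is min P + min Q + 4.
P'(u) = 2u + 2 vanishes at u ∈ {-1}; Q'(v) = 4v - 8 vanishes at v ∈ {2}.
Local minima of P (where P''>0): P(-1)=-1. Local minima of Q: Q(2)=-8.
So the global minimum of psi is P(-1) + Q(2) + 4 = -1 − 8 + 4 = -5, attained at (-1, 2).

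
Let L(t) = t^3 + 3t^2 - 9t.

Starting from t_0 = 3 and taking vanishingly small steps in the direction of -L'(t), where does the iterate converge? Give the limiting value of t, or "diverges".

1

L'(t) = 3(t - 1)(t + 3), so L'(3) = 36.
Gradient descent moves in the -L' direction, i.e. t is decreasing.
The nearest critical point in that direction is t = 1, where L'' = 12 > 0 (a local minimum). The iterate converges there.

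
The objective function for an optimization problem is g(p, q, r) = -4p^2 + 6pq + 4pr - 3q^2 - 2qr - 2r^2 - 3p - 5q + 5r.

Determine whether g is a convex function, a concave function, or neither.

concave

g is quadratic, so its Hessian is the constant matrix H = [[-8, 6, 4], [6, -6, -2], [4, -2, -4]].
Leading principal minors: -8, 12, -16.
Signs alternate −, +, − ⇒ H ≺ 0 ⇒ concave.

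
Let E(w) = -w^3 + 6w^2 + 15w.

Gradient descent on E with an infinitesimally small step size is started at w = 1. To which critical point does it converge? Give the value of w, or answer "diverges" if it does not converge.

E'(w) = -3(w - 5)(w + 1), so E'(1) = 24.
Gradient descent moves in the -E' direction, i.e. w is decreasing.
The nearest critical point in that direction is w = -1, where E'' = 18 > 0 (a local minimum). The iterate converges there.

-1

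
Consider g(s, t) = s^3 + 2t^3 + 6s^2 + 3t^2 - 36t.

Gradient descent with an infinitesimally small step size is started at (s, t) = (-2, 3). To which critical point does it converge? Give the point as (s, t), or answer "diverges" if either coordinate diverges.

(0, 2)

g is separable, so gradient descent decouples: s follows -∂g/∂s, t follows -∂g/∂t.
∂g/∂s = 3s(s + 4); at s=-2 this is -12, so s increases.
∂g/∂t = 6(t - 2)(t + 3); at t=3 this is 36, so t decreases.
s converges to its nearest critical value 0 (a local min of the s-part); t converges to 2. The iterate converges to (0, 2).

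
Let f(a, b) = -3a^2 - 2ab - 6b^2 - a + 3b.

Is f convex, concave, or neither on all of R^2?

f is quadratic, so its Hessian is the constant matrix H = [[-6, -2], [-2, -12]].
det(H) = 68, tr(H) = -18.
det(H) > 0 and tr(H) < 0, so H is negative definite everywhere: concave.

concave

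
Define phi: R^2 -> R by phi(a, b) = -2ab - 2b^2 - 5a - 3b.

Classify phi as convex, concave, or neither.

phi is quadratic, so its Hessian is the constant matrix H = [[0, -2], [-2, -4]].
det(H) = -4, tr(H) = -4.
det(H) < 0, so H is indefinite: neither convex nor concave.

neither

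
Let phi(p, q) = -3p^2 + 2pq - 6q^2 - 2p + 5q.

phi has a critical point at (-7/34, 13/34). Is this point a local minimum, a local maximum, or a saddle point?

local maximum

The Hessian of phi is constant: H = [[-6, 2], [2, -12]].
det(H) = (-6)·(-12) − 2² = 68.
det(H) > 0 and tr(H) = -18 < 0, so H is negative definite and the point is a local maximum.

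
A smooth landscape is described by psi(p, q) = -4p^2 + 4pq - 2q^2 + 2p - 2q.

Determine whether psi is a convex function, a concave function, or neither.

psi is quadratic, so its Hessian is the constant matrix H = [[-8, 4], [4, -4]].
det(H) = 16, tr(H) = -12.
det(H) > 0 and tr(H) < 0, so H is negative definite everywhere: concave.

concave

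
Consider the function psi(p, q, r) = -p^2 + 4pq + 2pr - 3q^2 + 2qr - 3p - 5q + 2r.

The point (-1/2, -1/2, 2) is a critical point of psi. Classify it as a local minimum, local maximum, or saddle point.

The Hessian is constant: H = [[-2, 4, 2], [4, -6, 2], [2, 2, 0]].
Leading principal minors: Δ₁ = -2, Δ₂ = -4, Δ₃ = 64.
The minors fit neither the all-positive nor the alternating-sign pattern, so H is indefinite: a saddle point.

saddle point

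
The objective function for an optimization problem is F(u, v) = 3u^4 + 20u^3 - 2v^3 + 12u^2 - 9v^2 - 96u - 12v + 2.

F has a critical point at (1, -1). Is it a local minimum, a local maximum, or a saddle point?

The mixed partial ∂²F/∂u∂v is 0, so the Hessian at any point is diag(F_uu, F_vv) = diag(12(3u^2 + 10u + 2), -6(2v + 3)).
At (1, -1): H = diag(180, -6).
The eigenvalues have opposite signs, so H is indefinite: a saddle point.

saddle point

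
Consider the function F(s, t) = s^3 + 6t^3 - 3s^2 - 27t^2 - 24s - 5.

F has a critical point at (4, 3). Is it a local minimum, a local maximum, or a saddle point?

local minimum

The mixed partial ∂²F/∂s∂t is 0, so the Hessian at any point is diag(F_ss, F_tt) = diag(6(s - 1), 18(2t - 3)).
At (4, 3): H = diag(18, 54).
Both eigenvalues are positive, so H is positive definite: a local minimum.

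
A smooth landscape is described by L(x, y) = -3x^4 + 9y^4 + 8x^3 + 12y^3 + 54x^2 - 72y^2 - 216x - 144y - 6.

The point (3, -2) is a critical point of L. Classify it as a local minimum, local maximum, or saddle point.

The mixed partial ∂²L/∂x∂y is 0, so the Hessian at any point is diag(L_xx, L_yy) = diag(12(-3x^2 + 4x + 9), 36(3y^2 + 2y - 4)).
At (3, -2): H = diag(-72, 144).
The eigenvalues have opposite signs, so H is indefinite: a saddle point.

saddle point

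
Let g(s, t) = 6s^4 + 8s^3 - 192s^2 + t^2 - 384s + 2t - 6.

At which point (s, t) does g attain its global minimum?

(4, -1)

g(s,t) separates as P(s) + Q(t) − 6, so its minimum is min P + min Q − 6.
P'(s) = 24(s - 4)(s + 1)(s + 4) vanishes at s ∈ {-4, -1, 4}; Q'(t) = 2(t + 1) vanishes at t ∈ {-1}.
Local minima of P (where P''>0): P(-4)=-512, P(4)=-2560. Local minima of Q: Q(-1)=-1.
So the global minimum of g is P(4) + Q(-1) − 6 = -2560 − 1 − 6 = -2567, attained at (4, -1).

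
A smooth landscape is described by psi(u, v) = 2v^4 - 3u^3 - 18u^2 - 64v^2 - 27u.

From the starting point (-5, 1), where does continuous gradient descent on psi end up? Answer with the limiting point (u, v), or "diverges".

(-3, 4)

psi is separable, so gradient descent decouples: u follows -∂psi/∂u, v follows -∂psi/∂v.
∂psi/∂u = -9(u + 1)(u + 3); at u=-5 this is -72, so u increases.
∂psi/∂v = 8v(v - 4)(v + 4); at v=1 this is -120, so v increases.
u converges to its nearest critical value -3 (a local min of the u-part); v converges to 4. The iterate converges to (-3, 4).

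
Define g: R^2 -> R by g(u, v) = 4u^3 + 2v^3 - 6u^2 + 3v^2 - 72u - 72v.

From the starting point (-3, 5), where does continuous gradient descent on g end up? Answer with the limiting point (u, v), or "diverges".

diverges

g is separable, so gradient descent decouples: u follows -∂g/∂u, v follows -∂g/∂v.
∂g/∂u = 12(u - 3)(u + 2); at u=-3 this is 72, so u decreases.
∂g/∂v = 6(v - 3)(v + 4); at v=5 this is 108, so v decreases.
The u-coordinate has no critical point in that direction and runs off to infinity.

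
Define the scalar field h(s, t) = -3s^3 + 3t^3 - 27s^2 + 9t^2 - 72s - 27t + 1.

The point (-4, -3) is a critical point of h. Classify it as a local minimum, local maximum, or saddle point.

The mixed partial ∂²h/∂s∂t is 0, so the Hessian at any point is diag(h_ss, h_tt) = diag(-18(s + 3), 18(t + 1)).
At (-4, -3): H = diag(18, -36).
The eigenvalues have opposite signs, so H is indefinite: a saddle point.

saddle point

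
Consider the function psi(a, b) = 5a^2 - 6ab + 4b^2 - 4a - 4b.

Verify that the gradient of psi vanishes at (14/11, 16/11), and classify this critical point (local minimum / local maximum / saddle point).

local minimum

∇psi = (10a - 6b - 4, -6a + 8b - 4); substituting (14/11, 16/11) gives ∇psi = (0, 0), so (14/11, 16/11) is indeed a critical point.
The Hessian of psi is constant: H = [[10, -6], [-6, 8]].
det(H) = 10·8 − (-6)² = 44.
det(H) > 0 and tr(H) = 18 > 0, so H is positive definite and the point is a local minimum.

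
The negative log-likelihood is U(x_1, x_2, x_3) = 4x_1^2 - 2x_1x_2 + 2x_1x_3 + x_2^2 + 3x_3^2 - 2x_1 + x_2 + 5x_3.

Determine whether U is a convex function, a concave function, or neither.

convex

U is quadratic, so its Hessian is the constant matrix H = [[8, -2, 2], [-2, 2, 0], [2, 0, 6]].
Leading principal minors: 8, 12, 64.
All positive ⇒ H ≻ 0 ⇒ convex.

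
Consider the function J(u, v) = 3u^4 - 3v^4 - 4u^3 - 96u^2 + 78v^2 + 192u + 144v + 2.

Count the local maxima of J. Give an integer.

2

J separates as a function of u plus a function of v, so ∇J=0 decouples.
∂J/∂u = 12(u - 4)(u - 1)(u + 4) = 0 at u ∈ {-4, 1, 4}; ∂J/∂v = -12(v - 4)(v + 1)(v + 3) = 0 at v ∈ {-3, -1, 4}.
The Hessian is diagonal: diag(J_uu, J_vv). Second derivatives: J_uu(-4)=480, J_uu(1)=-180, J_uu(4)=288; J_vv(-3)=-168, J_vv(-1)=120, J_vv(4)=-420.
Local maxima occur where both diagonal entries negative: (1, -3), (1, 4). Count: 2.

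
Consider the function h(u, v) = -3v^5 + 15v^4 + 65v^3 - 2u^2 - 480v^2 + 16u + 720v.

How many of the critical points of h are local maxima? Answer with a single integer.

2

h separates as a function of u plus a function of v, so ∇h=0 decouples.
∂h/∂u = -4(u - 4) = 0 at u ∈ {4}; ∂h/∂v = -15(v - 4)(v - 3)(v - 1)(v + 4) = 0 at v ∈ {-4, 1, 3, 4}.
The Hessian is diagonal: diag(h_uu, h_vv). Second derivatives: h_uu(4)=-4; h_vv(-4)=4200, h_vv(1)=-450, h_vv(3)=210, h_vv(4)=-360.
Local maxima occur where both diagonal entries negative: (4, 1), (4, 4). Count: 2.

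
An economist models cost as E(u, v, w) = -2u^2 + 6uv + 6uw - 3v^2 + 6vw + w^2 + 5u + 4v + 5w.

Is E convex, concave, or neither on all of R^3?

E is quadratic, so its Hessian is the constant matrix H = [[-4, 6, 6], [6, -6, 6], [6, 6, 2]].
Leading principal minors: -4, -12, 768.
Neither pattern holds ⇒ H is indefinite ⇒ neither convex nor concave.

neither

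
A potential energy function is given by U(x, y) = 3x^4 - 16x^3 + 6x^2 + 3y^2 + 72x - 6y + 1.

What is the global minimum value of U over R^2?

-49

U(x,y) separates as P(x) + Q(y) + 1, so its minimum is min P + min Q + 1.
P'(x) = 12(x - 3)(x - 2)(x + 1) vanishes at x ∈ {-1, 2, 3}; Q'(y) = 6y - 6 vanishes at y ∈ {1}.
Local minima of P (where P''>0): P(-1)=-47, P(3)=81. Local minima of Q: Q(1)=-3.
So the global minimum of U is P(-1) + Q(1) + 1 = -47 − 3 + 1 = -49, attained at (-1, 1).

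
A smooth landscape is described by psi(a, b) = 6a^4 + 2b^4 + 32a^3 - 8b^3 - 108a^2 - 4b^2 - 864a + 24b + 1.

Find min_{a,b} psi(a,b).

psi(a,b) separates as P(a) + Q(b) + 1, so its minimum is min P + min Q + 1.
P'(a) = 24(a - 3)(a + 3)(a + 4) vanishes at a ∈ {-4, -3, 3}; Q'(b) = 8(b - 3)(b - 1)(b + 1) vanishes at b ∈ {-1, 1, 3}.
Local minima of P (where P''>0): P(-4)=1216, P(3)=-2214. Local minima of Q: Q(-1)=-18, Q(3)=-18.
So the global minimum of psi is P(3) + Q(-1) + 1 = -2214 − 18 + 1 = -2231, attained at (3, -1).

-2231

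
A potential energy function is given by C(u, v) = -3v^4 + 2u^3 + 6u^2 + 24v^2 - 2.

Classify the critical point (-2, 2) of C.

local maximum

The mixed partial ∂²C/∂u∂v is 0, so the Hessian at any point is diag(C_uu, C_vv) = diag(12(u + 1), 12(-3v^2 + 4)).
At (-2, 2): H = diag(-12, -96).
Both eigenvalues are negative, so H is negative definite: a local maximum.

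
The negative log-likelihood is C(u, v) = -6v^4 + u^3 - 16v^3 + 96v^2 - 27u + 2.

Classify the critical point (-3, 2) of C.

local maximum

The mixed partial ∂²C/∂u∂v is 0, so the Hessian at any point is diag(C_uu, C_vv) = diag(6u, 24(-3v^2 - 4v + 8)).
At (-3, 2): H = diag(-18, -288).
Both eigenvalues are negative, so H is negative definite: a local maximum.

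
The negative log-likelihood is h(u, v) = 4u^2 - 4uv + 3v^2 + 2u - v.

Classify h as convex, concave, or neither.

h is quadratic, so its Hessian is the constant matrix H = [[8, -4], [-4, 6]].
det(H) = 32, tr(H) = 14.
det(H) > 0 and tr(H) > 0, so H is positive definite everywhere: convex.

convex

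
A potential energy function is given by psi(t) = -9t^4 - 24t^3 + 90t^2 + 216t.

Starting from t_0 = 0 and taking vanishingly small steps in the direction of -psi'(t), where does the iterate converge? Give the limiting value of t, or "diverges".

psi'(t) = -36(t - 2)(t + 1)(t + 3), so psi'(0) = 216.
Gradient descent moves in the -psi' direction, i.e. t is decreasing.
The nearest critical point in that direction is t = -1, where psi'' = 216 > 0 (a local minimum). The iterate converges there.

-1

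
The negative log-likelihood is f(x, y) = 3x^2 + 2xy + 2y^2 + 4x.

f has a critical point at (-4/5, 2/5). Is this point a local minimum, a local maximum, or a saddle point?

The Hessian of f is constant: H = [[6, 2], [2, 4]].
det(H) = 6·4 − 2² = 20.
det(H) > 0 and tr(H) = 10 > 0, so H is positive definite and the point is a local minimum.

local minimum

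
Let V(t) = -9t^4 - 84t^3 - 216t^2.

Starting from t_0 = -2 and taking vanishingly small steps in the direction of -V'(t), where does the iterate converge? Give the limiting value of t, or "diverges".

V'(t) = -36t(t + 3)(t + 4), so V'(-2) = 144.
Gradient descent moves in the -V' direction, i.e. t is decreasing.
The nearest critical point in that direction is t = -3, where V'' = 108 > 0 (a local minimum). The iterate converges there.

-3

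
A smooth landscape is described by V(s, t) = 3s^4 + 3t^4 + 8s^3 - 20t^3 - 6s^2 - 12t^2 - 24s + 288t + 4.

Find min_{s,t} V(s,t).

-431

V(s,t) separates as P(s) + Q(t) + 4, so its minimum is min P + min Q + 4.
P'(s) = 12(s - 1)(s + 1)(s + 2) vanishes at s ∈ {-2, -1, 1}; Q'(t) = 12(t - 4)(t - 3)(t + 2) vanishes at t ∈ {-2, 3, 4}.
Local minima of P (where P''>0): P(-2)=8, P(1)=-19. Local minima of Q: Q(-2)=-416, Q(4)=448.
So the global minimum of V is P(1) + Q(-2) + 4 = -19 − 416 + 4 = -431, attained at (1, -2).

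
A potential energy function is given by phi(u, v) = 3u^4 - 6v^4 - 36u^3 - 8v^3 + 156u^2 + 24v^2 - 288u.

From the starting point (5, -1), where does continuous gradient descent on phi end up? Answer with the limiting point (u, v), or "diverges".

phi is separable, so gradient descent decouples: u follows -∂phi/∂u, v follows -∂phi/∂v.
∂phi/∂u = 12(u - 4)(u - 3)(u - 2); at u=5 this is 72, so u decreases.
∂phi/∂v = -24v(v - 1)(v + 2); at v=-1 this is -48, so v increases.
u converges to its nearest critical value 4 (a local min of the u-part); v converges to 0. The iterate converges to (4, 0).

(4, 0)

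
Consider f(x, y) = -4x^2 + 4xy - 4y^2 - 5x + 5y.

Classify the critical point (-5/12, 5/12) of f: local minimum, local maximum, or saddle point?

local maximum

The Hessian of f is constant: H = [[-8, 4], [4, -8]].
det(H) = (-8)·(-8) − 4² = 48.
det(H) > 0 and tr(H) = -16 < 0, so H is negative definite and the point is a local maximum.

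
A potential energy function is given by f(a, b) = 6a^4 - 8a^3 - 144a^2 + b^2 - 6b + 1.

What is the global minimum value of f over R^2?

f(a,b) separates as P(a) + Q(b) + 1, so its minimum is min P + min Q + 1.
P'(a) = 24a(a - 4)(a + 3) vanishes at a ∈ {-3, 0, 4}; Q'(b) = 2b - 6 vanishes at b ∈ {3}.
Local minima of P (where P''>0): P(-3)=-594, P(4)=-1280. Local minima of Q: Q(3)=-9.
So the global minimum of f is P(4) + Q(3) + 1 = -1280 − 9 + 1 = -1288, attained at (4, 3).

-1288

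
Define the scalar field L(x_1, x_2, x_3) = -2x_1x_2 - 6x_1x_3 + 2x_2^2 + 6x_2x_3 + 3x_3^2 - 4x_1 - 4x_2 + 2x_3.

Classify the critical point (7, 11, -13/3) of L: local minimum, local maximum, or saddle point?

saddle point

The Hessian is constant: H = [[0, -2, -6], [-2, 4, 6], [-6, 6, 6]].
Leading principal minors: Δ₁ = 0, Δ₂ = -4, Δ₃ = -24.
The minors fit neither the all-positive nor the alternating-sign pattern, so H is indefinite: a saddle point.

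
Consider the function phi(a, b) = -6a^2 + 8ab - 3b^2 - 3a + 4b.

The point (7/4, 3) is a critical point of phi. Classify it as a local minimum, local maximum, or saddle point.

The Hessian of phi is constant: H = [[-12, 8], [8, -6]].
det(H) = (-12)·(-6) − 8² = 8.
det(H) > 0 and tr(H) = -18 < 0, so H is negative definite and the point is a local maximum.

local maximum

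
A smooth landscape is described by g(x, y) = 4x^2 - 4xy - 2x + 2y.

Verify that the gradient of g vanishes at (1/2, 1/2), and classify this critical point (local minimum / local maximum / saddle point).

saddle point

∇g = (8x - 4y - 2, -4x + 2); substituting (1/2, 1/2) gives ∇g = (0, 0), so (1/2, 1/2) is indeed a critical point.
The Hessian of g is constant: H = [[8, -4], [-4, 0]].
det(H) = 8·0 − (-4)² = -16.
Since det(H) < 0, H is indefinite and the critical point is a saddle point.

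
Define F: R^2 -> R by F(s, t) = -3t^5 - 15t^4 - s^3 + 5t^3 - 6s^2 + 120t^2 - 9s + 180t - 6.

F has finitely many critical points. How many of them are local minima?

2

F separates as a function of s plus a function of t, so ∇F=0 decouples.
∂F/∂s = -3(s + 1)(s + 3) = 0 at s ∈ {-3, -1}; ∂F/∂t = -15(t - 2)(t + 1)(t + 2)(t + 3) = 0 at t ∈ {-3, -2, -1, 2}.
The Hessian is diagonal: diag(F_ss, F_tt). Second derivatives: F_ss(-3)=6, F_ss(-1)=-6; F_tt(-3)=150, F_tt(-2)=-60, F_tt(-1)=90, F_tt(2)=-900.
Local minima occur where both diagonal entries positive: (-3, -3), (-3, -1). Count: 2.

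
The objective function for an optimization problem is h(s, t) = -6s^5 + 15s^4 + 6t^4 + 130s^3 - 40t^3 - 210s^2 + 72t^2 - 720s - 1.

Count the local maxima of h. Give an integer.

h separates as a function of s plus a function of t, so ∇h=0 decouples.
∂h/∂s = -30(s - 4)(s - 2)(s + 1)(s + 3) = 0 at s ∈ {-3, -1, 2, 4}; ∂h/∂t = 24t(t - 3)(t - 2) = 0 at t ∈ {0, 2, 3}.
The Hessian is diagonal: diag(h_ss, h_tt). Second derivatives: h_ss(-3)=2100, h_ss(-1)=-900, h_ss(2)=900, h_ss(4)=-2100; h_tt(0)=144, h_tt(2)=-48, h_tt(3)=72.
Local maxima occur where both diagonal entries negative: (-1, 2), (4, 2). Count: 2.

2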